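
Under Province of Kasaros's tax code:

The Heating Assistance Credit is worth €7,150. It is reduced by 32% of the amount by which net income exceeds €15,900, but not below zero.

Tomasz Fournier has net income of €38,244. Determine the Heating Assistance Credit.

€0

Heating Assistance Credit: 32% of the €22,344 excess over €15,900 is €7,150.08 ≥ base, so the credit is €0.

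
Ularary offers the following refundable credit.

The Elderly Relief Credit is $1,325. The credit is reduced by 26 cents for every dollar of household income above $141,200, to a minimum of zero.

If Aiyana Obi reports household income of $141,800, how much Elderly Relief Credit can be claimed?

Elderly Relief Credit: 26% of the $600 excess over $141,200 is $156; credit = $1,325 − $156 = $1,169.

$1,169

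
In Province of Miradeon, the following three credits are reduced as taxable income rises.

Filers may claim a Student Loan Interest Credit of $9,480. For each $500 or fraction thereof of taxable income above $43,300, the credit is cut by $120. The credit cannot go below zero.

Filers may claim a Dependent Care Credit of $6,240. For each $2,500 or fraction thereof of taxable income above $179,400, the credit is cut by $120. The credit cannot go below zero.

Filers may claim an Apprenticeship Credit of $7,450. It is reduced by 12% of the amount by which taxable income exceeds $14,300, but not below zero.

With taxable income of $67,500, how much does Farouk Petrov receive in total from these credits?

Student Loan Interest Credit: income exceeds $43,300 by $24,200, which is 49 full-or-partial $500 increments; reduction = 49 × $120 = $5,880, leaving $3,600.
Dependent Care Credit: $67,500 is at or below the $179,400 threshold, so the full $6,240 applies.
Apprenticeship Credit: 12% of the $53,200 excess over $14,300 is $6,384; credit = $7,450 − $6,384 = $1,066.
Total: $3,600 + $6,240 + $1,066 = $10,906.

$10,906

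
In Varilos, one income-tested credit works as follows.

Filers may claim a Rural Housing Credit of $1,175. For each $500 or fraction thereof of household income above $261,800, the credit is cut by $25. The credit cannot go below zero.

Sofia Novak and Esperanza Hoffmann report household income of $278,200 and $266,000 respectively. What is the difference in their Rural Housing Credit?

Sofia ($278,200): Rural Housing Credit: income exceeds $261,800 by $16,400, which is 33 full-or-partial $500 increments; reduction = 33 × $25 = $825, leaving $350.
Esperanza ($266,000): Rural Housing Credit: income exceeds $261,800 by $4,200, which is 9 full-or-partial $500 increments; reduction = 9 × $25 = $225, leaving $950.
Difference: |$350 − $950| = $600.

$600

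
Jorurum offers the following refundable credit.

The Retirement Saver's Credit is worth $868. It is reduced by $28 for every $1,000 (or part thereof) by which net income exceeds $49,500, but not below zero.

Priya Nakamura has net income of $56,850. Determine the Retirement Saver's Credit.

Retirement Saver's Credit: income exceeds $49,500 by $7,350, which is 8 full-or-partial $1,000 increments; reduction = 8 × $28 = $224, leaving $644.

$644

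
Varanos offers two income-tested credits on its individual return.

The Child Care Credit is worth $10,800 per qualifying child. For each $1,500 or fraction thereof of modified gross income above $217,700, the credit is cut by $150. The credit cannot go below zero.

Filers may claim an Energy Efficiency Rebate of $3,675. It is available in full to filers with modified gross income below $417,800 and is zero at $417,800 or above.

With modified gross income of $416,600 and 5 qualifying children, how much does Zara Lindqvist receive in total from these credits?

Child Care Credit: base = 5 × $10,800 = $54,000. income exceeds $217,700 by $198,900, which is 133 full-or-partial $1,500 increments; reduction = 133 × $150 = $19,950, leaving $34,050.
Energy Efficiency Rebate: $416,600 is below the $417,800 cutoff, so the full $3,675 applies.
Total: $34,050 + $3,675 = $37,725.

$37,725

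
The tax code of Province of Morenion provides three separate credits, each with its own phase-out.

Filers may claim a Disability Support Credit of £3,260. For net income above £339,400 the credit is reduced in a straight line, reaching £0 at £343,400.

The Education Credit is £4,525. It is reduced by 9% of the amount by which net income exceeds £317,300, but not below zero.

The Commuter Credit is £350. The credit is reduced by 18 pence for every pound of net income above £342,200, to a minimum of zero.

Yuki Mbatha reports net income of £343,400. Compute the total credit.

Disability Support Credit: £343,400 is at or above £343,400, so the credit is £0.
Education Credit: 9% of the £26,100 excess over £317,300 is £2,349; credit = £4,525 − £2,349 = £2,176.
Commuter Credit: 18% of the £1,200 excess over £342,200 is £216; credit = £350 − £216 = £134.
Total: £0 + £2,176 + £134 = £2,310.

£2,310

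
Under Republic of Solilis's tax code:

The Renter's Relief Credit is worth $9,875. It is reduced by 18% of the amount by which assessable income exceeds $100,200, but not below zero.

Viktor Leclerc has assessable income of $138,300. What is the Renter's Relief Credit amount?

$3,017

Renter's Relief Credit: 18% of the $38,100 excess over $100,200 is $6,858; credit = $9,875 − $6,858 = $3,017.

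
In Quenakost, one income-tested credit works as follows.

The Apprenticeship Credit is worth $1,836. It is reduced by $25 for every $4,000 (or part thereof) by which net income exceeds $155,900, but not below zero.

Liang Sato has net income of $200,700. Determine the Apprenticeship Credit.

$1,536

Apprenticeship Credit: income exceeds $155,900 by $44,800, which is 12 full-or-partial $4,000 increments; reduction = 12 × $25 = $300, leaving $1,536.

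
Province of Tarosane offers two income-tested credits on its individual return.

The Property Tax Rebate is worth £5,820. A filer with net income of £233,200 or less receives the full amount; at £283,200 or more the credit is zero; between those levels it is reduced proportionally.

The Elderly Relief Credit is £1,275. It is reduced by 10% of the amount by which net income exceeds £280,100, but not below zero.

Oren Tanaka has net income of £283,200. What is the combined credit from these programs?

£965

Property Tax Rebate: £283,200 is at or above £283,200, so the credit is £0.
Elderly Relief Credit: 10% of the £3,100 excess over £280,100 is £310; credit = £1,275 − £310 = £965.
Total: £0 + £965 = £965.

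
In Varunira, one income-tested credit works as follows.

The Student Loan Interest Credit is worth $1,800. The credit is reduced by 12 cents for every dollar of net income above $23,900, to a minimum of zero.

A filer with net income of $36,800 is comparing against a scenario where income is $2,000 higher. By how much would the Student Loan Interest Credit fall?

At $36,800 — 12% of the $12,900 excess over $23,900 is $1,548; credit = $1,800 − $1,548 = $252.
At $38,800 — 12% of the $14,900 excess over $23,900 is $1,788; credit = $1,800 − $1,788 = $12.
Lost: $252 − $12 = $240.

$240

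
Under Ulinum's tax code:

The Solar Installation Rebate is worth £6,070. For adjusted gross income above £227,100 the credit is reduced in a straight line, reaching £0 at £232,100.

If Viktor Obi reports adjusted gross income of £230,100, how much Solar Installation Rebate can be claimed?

Solar Installation Rebate: £230,100 is £3,000 into a £5,000 phase-out range, leaving 2,000/5,000 of the credit: £6,070 × 2,000/5,000 = £2,428.

£2,428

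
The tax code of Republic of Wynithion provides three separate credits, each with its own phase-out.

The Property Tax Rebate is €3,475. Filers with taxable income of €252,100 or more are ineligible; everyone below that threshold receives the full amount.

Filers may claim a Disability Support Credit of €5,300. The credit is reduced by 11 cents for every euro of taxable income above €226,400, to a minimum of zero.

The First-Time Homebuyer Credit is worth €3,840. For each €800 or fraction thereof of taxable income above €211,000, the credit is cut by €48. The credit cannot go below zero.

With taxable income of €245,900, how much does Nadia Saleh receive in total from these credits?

Property Tax Rebate: €245,900 is below the €252,100 cutoff, so the full €3,475 applies.
Disability Support Credit: 11% of the €19,500 excess over €226,400 is €2,145; credit = €5,300 − €2,145 = €3,155.
First-Time Homebuyer Credit: income exceeds €211,000 by €34,900, which is 44 full-or-partial €800 increments; reduction = 44 × €48 = €2,112, leaving €1,728.
Total: €3,475 + €3,155 + €1,728 = €8,358.

€8,358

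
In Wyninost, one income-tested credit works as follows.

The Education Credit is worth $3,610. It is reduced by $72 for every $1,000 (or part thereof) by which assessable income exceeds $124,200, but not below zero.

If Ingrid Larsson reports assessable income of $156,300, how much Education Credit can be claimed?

Education Credit: income exceeds $124,200 by $32,100, which is 33 full-or-partial $1,000 increments; reduction = 33 × $72 = $2,376, leaving $1,234.

$1,234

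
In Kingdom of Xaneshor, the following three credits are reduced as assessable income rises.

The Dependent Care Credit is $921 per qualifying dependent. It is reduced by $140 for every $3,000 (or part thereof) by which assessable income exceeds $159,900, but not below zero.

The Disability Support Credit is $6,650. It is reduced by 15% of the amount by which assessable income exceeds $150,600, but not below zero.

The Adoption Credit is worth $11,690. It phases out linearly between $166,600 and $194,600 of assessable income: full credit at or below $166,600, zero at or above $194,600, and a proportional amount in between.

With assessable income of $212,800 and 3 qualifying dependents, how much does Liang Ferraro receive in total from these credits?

Dependent Care Credit: base = 3 × $921 = $2,763. income exceeds $159,900 by $52,900, which is 18 full-or-partial $3,000 increments; reduction = 18 × $140 = $2,520, leaving $243.
Disability Support Credit: 15% of the $62,200 excess over $150,600 is $9,330 ≥ base, so the credit is $0.
Adoption Credit: $212,800 is at or above $194,600, so the credit is $0.
Total: $243 + $0 + $0 = $243.

$243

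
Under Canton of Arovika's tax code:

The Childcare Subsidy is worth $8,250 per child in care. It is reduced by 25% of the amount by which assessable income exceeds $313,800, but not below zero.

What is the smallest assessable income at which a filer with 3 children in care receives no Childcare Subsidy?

Full credit = 3 × $8,250 = $24,750.
The credit falls by 25% of each dollar above $313,800, so it reaches zero when the excess is $24,750 / 25% = $99,000: income = $313,800 + $99,000 = $412,800.

$412,800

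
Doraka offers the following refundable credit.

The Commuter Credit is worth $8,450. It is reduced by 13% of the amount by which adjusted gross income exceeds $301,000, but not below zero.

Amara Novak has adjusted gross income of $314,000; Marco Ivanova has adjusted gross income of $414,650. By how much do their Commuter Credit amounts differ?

Amara ($314,000): Commuter Credit: 13% of the $13,000 excess over $301,000 is $1,690; credit = $8,450 − $1,690 = $6,760.
Marco ($414,650): Commuter Credit: 13% of the $113,650 excess over $301,000 is $14,774.50 ≥ base, so the credit is $0.
Difference: |$6,760 − $0| = $6,760.

$6,760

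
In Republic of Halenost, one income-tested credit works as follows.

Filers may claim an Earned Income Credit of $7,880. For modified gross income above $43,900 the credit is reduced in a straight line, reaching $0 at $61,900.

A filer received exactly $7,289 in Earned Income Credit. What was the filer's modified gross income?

$7,289 is 7,289/7,880 of the full $7,880, so 591/7,880 of the $18,000 range has been used: income = $43,900 + $18,000 × 591/7,880 = $45,250.

$45,250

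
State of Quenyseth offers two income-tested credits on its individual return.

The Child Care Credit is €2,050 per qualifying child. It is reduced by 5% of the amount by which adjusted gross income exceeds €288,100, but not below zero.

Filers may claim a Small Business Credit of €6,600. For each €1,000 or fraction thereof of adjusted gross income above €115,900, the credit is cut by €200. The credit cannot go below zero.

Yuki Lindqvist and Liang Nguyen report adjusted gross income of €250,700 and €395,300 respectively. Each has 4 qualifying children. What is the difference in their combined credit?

Yuki (€250,700): Child Care Credit: base = 4 × €2,050 = €8,200. €250,700 is at or below the €288,100 threshold, so the full €8,200 applies. Small Business Credit: income exceeds €115,900 by €134,800 → 135 increments × €200 = €27,000 ≥ base, so the credit is €0. total €8,200 + €0 = €8,200
Liang (€395,300): Child Care Credit: base = 4 × €2,050 = €8,200. 5% of the €107,200 excess over €288,100 is €5,360; credit = €8,200 − €5,360 = €2,840. Small Business Credit: income exceeds €115,900 by €279,400 → 280 increments × €200 = €56,000 ≥ base, so the credit is €0. total €2,840 + €0 = €2,840
Difference: |€8,200 − €2,840| = €5,360.

€5,360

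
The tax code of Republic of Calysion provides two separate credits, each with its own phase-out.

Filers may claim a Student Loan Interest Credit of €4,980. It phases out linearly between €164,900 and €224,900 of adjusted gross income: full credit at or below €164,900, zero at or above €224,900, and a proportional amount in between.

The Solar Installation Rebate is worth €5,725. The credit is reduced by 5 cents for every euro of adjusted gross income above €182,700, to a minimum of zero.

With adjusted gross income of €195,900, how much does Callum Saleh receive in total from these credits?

Student Loan Interest Credit: €195,900 is €31,000 into a €60,000 phase-out range, leaving 29,000/60,000 of the credit: €4,980 × 29,000/60,000 = €2,407.
Solar Installation Rebate: 5% of the €13,200 excess over €182,700 is €660; credit = €5,725 − €660 = €5,065.
Total: €2,407 + €5,065 = €7,472.

€7,472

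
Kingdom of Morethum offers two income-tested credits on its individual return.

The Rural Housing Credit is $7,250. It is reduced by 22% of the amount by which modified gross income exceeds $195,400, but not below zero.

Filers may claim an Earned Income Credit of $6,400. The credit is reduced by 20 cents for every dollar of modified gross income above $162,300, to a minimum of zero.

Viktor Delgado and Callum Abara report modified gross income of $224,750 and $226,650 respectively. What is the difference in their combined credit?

Viktor ($224,750): Rural Housing Credit: 22% of the $29,350 excess over $195,400 is $6,457; credit = $7,250 − $6,457 = $793. Earned Income Credit: 20% of the $62,450 excess over $162,300 is $12,490 ≥ base, so the credit is $0. total $793 + $0 = $793
Callum ($226,650): Rural Housing Credit: 22% of the $31,250 excess over $195,400 is $6,875; credit = $7,250 − $6,875 = $375. Earned Income Credit: 20% of the $64,350 excess over $162,300 is $12,870 ≥ base, so the credit is $0. total $375 + $0 = $375
Difference: |$793 − $375| = $418.

$418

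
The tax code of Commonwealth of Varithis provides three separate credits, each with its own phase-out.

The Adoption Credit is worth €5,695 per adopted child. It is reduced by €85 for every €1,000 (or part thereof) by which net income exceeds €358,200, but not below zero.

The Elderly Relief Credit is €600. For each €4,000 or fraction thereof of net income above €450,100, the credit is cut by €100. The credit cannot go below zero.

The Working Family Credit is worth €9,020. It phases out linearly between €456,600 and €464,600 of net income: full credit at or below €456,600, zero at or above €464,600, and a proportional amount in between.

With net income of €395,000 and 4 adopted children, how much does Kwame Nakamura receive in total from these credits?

€29,255

Adoption Credit: base = 4 × €5,695 = €22,780. income exceeds €358,200 by €36,800, which is 37 full-or-partial €1,000 increments; reduction = 37 × €85 = €3,145, leaving €19,635.
Elderly Relief Credit: €395,000 is at or below the €450,100 threshold, so the full €600 applies.
Working Family Credit: €395,000 is at or below the €456,600 threshold, so the full €9,020 applies.
Total: €19,635 + €600 + €9,020 = €29,255.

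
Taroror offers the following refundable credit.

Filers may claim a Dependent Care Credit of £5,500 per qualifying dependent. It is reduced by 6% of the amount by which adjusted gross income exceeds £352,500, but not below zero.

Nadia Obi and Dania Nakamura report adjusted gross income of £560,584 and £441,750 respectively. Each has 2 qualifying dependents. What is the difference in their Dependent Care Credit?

£5,645

Nadia (£560,584): Dependent Care Credit: base = 2 × £5,500 = £11,000. 6% of the £208,084 excess over £352,500 is £12,485.04 ≥ base, so the credit is £0.
Dania (£441,750): Dependent Care Credit: base = 2 × £5,500 = £11,000. 6% of the £89,250 excess over £352,500 is £5,355; credit = £11,000 − £5,355 = £5,645.
Difference: |£0 − £5,645| = £5,645.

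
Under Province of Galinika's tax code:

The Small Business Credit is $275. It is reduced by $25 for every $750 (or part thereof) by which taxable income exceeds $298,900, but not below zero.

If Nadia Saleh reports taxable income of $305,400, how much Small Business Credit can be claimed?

Small Business Credit: income exceeds $298,900 by $6,500, which is 9 full-or-partial $750 increments; reduction = 9 × $25 = $225, leaving $50.

$50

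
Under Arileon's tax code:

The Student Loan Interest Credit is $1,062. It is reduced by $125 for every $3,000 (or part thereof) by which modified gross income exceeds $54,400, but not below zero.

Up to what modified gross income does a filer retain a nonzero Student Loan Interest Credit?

$78,400

After 8 increments the reduction is 8 × $125 = $1,000, leaving $62; one more increment wipes it out. Increment 8 ends at excess 8 × $3,000 = $24,000, so the highest qualifying income is $54,400 + $24,000 = $78,400.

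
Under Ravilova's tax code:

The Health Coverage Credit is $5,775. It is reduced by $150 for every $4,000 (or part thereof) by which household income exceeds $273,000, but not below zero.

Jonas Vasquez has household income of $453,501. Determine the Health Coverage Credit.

$0

Health Coverage Credit: income exceeds $273,000 by $180,501 → 46 increments × $150 = $6,900 ≥ base, so the credit is $0.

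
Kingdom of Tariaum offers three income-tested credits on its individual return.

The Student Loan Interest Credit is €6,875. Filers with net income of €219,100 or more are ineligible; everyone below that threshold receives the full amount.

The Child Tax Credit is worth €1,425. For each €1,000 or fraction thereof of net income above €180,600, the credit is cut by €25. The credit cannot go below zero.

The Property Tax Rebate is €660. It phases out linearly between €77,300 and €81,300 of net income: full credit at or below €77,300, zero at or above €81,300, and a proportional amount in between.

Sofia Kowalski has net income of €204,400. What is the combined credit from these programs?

Student Loan Interest Credit: €204,400 is below the €219,100 cutoff, so the full €6,875 applies.
Child Tax Credit: income exceeds €180,600 by €23,800, which is 24 full-or-partial €1,000 increments; reduction = 24 × €25 = €600, leaving €825.
Property Tax Rebate: €204,400 is at or above €81,300, so the credit is €0.
Total: €6,875 + €825 + €0 = €7,700.

€7,700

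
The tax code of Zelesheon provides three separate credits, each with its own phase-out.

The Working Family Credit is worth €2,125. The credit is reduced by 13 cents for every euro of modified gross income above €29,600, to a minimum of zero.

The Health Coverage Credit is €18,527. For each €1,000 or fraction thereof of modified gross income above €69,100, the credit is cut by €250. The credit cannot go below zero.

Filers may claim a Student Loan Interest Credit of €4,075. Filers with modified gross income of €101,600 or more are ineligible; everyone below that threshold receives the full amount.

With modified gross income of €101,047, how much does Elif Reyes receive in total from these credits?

€14,602

Working Family Credit: 13% of the €71,447 excess over €29,600 is €9,288.11 ≥ base, so the credit is €0.
Health Coverage Credit: income exceeds €69,100 by €31,947, which is 32 full-or-partial €1,000 increments; reduction = 32 × €250 = €8,000, leaving €10,527.
Student Loan Interest Credit: €101,047 is below the €101,600 cutoff, so the full €4,075 applies.
Total: €0 + €10,527 + €4,075 = €14,602.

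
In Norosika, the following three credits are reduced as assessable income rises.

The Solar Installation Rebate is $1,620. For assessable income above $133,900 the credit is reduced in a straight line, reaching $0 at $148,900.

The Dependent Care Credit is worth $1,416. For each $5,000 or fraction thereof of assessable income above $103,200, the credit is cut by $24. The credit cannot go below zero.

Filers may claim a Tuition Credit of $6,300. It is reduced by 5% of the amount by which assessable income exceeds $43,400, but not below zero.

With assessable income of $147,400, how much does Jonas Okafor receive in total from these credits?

Solar Installation Rebate: $147,400 is $13,500 into a $15,000 phase-out range, leaving 1,500/15,000 of the credit: $1,620 × 1,500/15,000 = $162.
Dependent Care Credit: income exceeds $103,200 by $44,200, which is 9 full-or-partial $5,000 increments; reduction = 9 × $24 = $216, leaving $1,200.
Tuition Credit: 5% of the $104,000 excess over $43,400 is $5,200; credit = $6,300 − $5,200 = $1,100.
Total: $162 + $1,200 + $1,100 = $2,462.

$2,462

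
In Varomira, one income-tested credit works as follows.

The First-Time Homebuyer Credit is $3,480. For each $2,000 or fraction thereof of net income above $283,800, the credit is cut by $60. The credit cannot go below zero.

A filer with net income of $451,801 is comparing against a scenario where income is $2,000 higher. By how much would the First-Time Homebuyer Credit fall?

$0

At $451,801 — income exceeds $283,800 by $168,001 → 85 increments × $60 = $5,100 ≥ base, so the credit is $0.
At $453,801 — income exceeds $283,800 by $170,001 → 86 increments × $60 = $5,160 ≥ base, so the credit is $0.
Lost: $0 − $0 = $0.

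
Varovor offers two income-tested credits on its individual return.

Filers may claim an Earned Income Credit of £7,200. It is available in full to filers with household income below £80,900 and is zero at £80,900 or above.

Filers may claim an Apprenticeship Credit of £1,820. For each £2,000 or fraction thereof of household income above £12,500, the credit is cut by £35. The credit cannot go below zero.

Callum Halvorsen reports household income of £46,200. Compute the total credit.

Earned Income Credit: £46,200 is below the £80,900 cutoff, so the full £7,200 applies.
Apprenticeship Credit: income exceeds £12,500 by £33,700, which is 17 full-or-partial £2,000 increments; reduction = 17 × £35 = £595, leaving £1,225.
Total: £7,200 + £1,225 = £8,425.

£8,425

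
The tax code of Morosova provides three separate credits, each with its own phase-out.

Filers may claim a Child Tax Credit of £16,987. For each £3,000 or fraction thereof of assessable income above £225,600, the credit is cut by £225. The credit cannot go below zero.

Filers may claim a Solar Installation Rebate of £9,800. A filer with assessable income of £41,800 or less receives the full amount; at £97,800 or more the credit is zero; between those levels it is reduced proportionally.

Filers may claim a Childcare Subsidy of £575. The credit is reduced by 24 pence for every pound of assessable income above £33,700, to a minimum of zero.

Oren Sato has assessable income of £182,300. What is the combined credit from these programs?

Child Tax Credit: £182,300 is at or below the £225,600 threshold, so the full £16,987 applies.
Solar Installation Rebate: £182,300 is at or above £97,800, so the credit is £0.
Childcare Subsidy: 24% of the £148,600 excess over £33,700 is £35,664 ≥ base, so the credit is £0.
Total: £16,987 + £0 + £0 = £16,987.

£16,987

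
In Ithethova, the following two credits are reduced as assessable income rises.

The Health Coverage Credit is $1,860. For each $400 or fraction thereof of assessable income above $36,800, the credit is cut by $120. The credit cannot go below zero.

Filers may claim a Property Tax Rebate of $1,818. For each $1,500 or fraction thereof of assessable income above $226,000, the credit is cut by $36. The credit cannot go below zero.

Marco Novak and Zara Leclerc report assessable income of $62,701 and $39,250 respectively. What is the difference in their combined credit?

$1,020

Marco ($62,701): Health Coverage Credit: income exceeds $36,800 by $25,901 → 65 increments × $120 = $7,800 ≥ base, so the credit is $0. Property Tax Rebate: $62,701 is at or below the $226,000 threshold, so the full $1,818 applies. total $0 + $1,818 = $1,818
Zara ($39,250): Health Coverage Credit: income exceeds $36,800 by $2,450, which is 7 full-or-partial $400 increments; reduction = 7 × $120 = $840, leaving $1,020. Property Tax Rebate: $39,250 is at or below the $226,000 threshold, so the full $1,818 applies. total $1,020 + $1,818 = $2,838
Difference: |$1,818 − $2,838| = $1,020.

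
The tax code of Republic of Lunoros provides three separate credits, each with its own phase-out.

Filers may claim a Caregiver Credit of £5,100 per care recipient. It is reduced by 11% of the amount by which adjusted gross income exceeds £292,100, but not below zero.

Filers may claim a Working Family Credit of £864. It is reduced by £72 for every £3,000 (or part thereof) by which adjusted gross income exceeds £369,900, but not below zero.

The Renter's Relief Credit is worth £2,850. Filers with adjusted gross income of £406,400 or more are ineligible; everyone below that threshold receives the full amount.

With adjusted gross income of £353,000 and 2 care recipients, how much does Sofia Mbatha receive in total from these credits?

£7,215

Caregiver Credit: base = 2 × £5,100 = £10,200. 11% of the £60,900 excess over £292,100 is £6,699; credit = £10,200 − £6,699 = £3,501.
Working Family Credit: £353,000 is at or below the £369,900 threshold, so the full £864 applies.
Renter's Relief Credit: £353,000 is below the £406,400 cutoff, so the full £2,850 applies.
Total: £3,501 + £864 + £2,850 = £7,215.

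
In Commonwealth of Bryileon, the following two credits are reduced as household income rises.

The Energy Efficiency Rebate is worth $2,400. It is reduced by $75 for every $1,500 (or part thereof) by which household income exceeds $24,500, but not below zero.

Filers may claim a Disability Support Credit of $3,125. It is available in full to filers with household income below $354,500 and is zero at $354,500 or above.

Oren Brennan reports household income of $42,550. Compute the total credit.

Energy Efficiency Rebate: income exceeds $24,500 by $18,050, which is 13 full-or-partial $1,500 increments; reduction = 13 × $75 = $975, leaving $1,425.
Disability Support Credit: $42,550 is below the $354,500 cutoff, so the full $3,125 applies.
Total: $1,425 + $3,125 = $4,550.

$4,550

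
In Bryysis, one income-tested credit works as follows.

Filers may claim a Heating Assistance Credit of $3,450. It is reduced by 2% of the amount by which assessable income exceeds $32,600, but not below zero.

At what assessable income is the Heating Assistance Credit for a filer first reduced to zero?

The credit falls by 2% of each dollar above $32,600, so it reaches zero when the excess is $3,450 / 2% = $172,500: income = $32,600 + $172,500 = $205,100.

$205,100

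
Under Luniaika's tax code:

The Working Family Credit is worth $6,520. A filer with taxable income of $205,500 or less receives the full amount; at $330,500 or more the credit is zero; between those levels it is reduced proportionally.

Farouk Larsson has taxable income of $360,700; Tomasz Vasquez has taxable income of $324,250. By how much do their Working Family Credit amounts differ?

Farouk ($360,700): Working Family Credit: $360,700 is at or above $330,500, so the credit is $0.
Tomasz ($324,250): Working Family Credit: $324,250 is $118,750 into a $125,000 phase-out range, leaving 6,250/125,000 of the credit: $6,520 × 6,250/125,000 = $326.
Difference: |$0 − $326| = $326.

$326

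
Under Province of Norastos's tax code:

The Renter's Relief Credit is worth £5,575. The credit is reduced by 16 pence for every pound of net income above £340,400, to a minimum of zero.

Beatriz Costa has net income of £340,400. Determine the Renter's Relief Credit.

£5,575

Renter's Relief Credit: £340,400 is at or below the £340,400 threshold, so the full £5,575 applies.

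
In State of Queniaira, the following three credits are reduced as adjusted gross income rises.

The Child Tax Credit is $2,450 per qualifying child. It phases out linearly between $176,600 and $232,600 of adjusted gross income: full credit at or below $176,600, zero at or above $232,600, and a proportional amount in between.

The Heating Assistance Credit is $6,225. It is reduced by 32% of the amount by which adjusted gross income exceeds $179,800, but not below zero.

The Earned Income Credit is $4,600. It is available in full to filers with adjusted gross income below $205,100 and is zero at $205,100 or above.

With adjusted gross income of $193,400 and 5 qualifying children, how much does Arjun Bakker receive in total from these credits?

$15,048

Child Tax Credit: base = 5 × $2,450 = $12,250. $193,400 is $16,800 into a $56,000 phase-out range, leaving 39,200/56,000 of the credit: $12,250 × 39,200/56,000 = $8,575.
Heating Assistance Credit: 32% of the $13,600 excess over $179,800 is $4,352; credit = $6,225 − $4,352 = $1,873.
Earned Income Credit: $193,400 is below the $205,100 cutoff, so the full $4,600 applies.
Total: $8,575 + $1,873 + $4,600 = $15,048.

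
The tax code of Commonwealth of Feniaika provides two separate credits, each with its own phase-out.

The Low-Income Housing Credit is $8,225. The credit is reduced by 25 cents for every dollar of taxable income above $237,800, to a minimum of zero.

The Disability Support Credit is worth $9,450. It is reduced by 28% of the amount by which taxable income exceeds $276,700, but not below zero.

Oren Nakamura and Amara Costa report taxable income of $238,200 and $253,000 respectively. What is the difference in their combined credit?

Oren ($238,200): Low-Income Housing Credit: 25% of the $400 excess over $237,800 is $100; credit = $8,225 − $100 = $8,125. Disability Support Credit: $238,200 is at or below the $276,700 threshold, so the full $9,450 applies. total $8,125 + $9,450 = $17,575
Amara ($253,000): Low-Income Housing Credit: 25% of the $15,200 excess over $237,800 is $3,800; credit = $8,225 − $3,800 = $4,425. Disability Support Credit: $253,000 is at or below the $276,700 threshold, so the full $9,450 applies. total $4,425 + $9,450 = $13,875
Difference: |$17,575 − $13,875| = $3,700.

$3,700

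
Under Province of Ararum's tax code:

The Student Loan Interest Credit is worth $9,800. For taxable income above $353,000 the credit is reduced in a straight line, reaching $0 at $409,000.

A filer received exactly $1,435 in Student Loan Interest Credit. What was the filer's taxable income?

$1,435 is 1,435/9,800 of the full $9,800, so 8,365/9,800 of the $56,000 range has been used: income = $353,000 + $56,000 × 8,365/9,800 = $400,800.

$400,800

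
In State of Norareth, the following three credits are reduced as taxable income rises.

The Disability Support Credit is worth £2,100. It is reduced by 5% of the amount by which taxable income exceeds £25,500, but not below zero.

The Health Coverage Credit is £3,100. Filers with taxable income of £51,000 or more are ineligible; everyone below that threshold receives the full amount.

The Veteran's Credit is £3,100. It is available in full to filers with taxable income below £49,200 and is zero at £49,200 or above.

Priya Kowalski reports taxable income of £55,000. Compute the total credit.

£625

Disability Support Credit: 5% of the £29,500 excess over £25,500 is £1,475; credit = £2,100 − £1,475 = £625.
Health Coverage Credit: £55,000 meets or exceeds the £51,000 cutoff, so the credit is £0.
Veteran's Credit: £55,000 meets or exceeds the £49,200 cutoff, so the credit is £0.
Total: £625 + £0 + £0 = £625.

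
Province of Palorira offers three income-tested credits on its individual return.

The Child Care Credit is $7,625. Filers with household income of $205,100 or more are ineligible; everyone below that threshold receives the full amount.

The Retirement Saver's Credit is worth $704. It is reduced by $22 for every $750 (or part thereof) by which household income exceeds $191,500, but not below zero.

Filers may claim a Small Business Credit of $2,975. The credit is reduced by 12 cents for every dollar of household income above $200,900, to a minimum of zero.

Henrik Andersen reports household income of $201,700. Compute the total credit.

Child Care Credit: $201,700 is below the $205,100 cutoff, so the full $7,625 applies.
Retirement Saver's Credit: income exceeds $191,500 by $10,200, which is 14 full-or-partial $750 increments; reduction = 14 × $22 = $308, leaving $396.
Small Business Credit: 12% of the $800 excess over $200,900 is $96; credit = $2,975 − $96 = $2,879.
Total: $7,625 + $396 + $2,879 = $10,900.

$10,900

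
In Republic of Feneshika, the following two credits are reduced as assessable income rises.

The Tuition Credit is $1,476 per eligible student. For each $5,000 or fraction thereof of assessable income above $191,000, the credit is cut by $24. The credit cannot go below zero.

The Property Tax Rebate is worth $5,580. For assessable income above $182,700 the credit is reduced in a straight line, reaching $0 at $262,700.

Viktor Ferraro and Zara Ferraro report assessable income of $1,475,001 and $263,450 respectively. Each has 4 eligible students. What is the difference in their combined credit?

$5,544

Viktor ($1,475,001): Tuition Credit: base = 4 × $1,476 = $5,904. income exceeds $191,000 by $1,284,001 → 257 increments × $24 = $6,168 ≥ base, so the credit is $0. Property Tax Rebate: $1,475,001 is at or above $262,700, so the credit is $0. total $0 + $0 = $0
Zara ($263,450): Tuition Credit: base = 4 × $1,476 = $5,904. income exceeds $191,000 by $72,450, which is 15 full-or-partial $5,000 increments; reduction = 15 × $24 = $360, leaving $5,544. Property Tax Rebate: $263,450 is at or above $262,700, so the credit is $0. total $5,544 + $0 = $5,544
Difference: |$0 − $5,544| = $5,544.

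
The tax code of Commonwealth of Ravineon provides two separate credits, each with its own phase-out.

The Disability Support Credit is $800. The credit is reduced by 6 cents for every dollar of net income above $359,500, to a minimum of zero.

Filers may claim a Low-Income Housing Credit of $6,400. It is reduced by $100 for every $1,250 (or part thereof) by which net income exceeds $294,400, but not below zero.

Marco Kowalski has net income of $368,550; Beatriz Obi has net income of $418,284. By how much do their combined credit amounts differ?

$657

Marco ($368,550): Disability Support Credit: 6% of the $9,050 excess over $359,500 is $543; credit = $800 − $543 = $257. Low-Income Housing Credit: income exceeds $294,400 by $74,150, which is 60 full-or-partial $1,250 increments; reduction = 60 × $100 = $6,000, leaving $400. total $257 + $400 = $657
Beatriz ($418,284): Disability Support Credit: 6% of the $58,784 excess over $359,500 is $3,527.04 ≥ base, so the credit is $0. Low-Income Housing Credit: income exceeds $294,400 by $123,884 → 100 increments × $100 = $10,000 ≥ base, so the credit is $0. total $0 + $0 = $0
Difference: |$657 − $0| = $657.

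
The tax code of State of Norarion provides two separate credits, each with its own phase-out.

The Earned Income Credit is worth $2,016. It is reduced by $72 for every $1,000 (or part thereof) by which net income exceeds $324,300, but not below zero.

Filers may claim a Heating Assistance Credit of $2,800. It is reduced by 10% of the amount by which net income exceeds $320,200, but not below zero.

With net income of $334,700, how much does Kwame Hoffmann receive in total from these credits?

Earned Income Credit: income exceeds $324,300 by $10,400, which is 11 full-or-partial $1,000 increments; reduction = 11 × $72 = $792, leaving $1,224.
Heating Assistance Credit: 10% of the $14,500 excess over $320,200 is $1,450; credit = $2,800 − $1,450 = $1,350.
Total: $1,224 + $1,350 = $2,574.

$2,574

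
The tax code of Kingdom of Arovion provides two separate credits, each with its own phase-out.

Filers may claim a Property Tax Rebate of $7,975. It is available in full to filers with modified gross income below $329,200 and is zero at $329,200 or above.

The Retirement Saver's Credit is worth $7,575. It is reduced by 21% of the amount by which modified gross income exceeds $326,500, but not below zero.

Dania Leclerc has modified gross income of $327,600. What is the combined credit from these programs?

$15,319

Property Tax Rebate: $327,600 is below the $329,200 cutoff, so the full $7,975 applies.
Retirement Saver's Credit: 21% of the $1,100 excess over $326,500 is $231; credit = $7,575 − $231 = $7,344.
Total: $7,975 + $7,344 = $15,319.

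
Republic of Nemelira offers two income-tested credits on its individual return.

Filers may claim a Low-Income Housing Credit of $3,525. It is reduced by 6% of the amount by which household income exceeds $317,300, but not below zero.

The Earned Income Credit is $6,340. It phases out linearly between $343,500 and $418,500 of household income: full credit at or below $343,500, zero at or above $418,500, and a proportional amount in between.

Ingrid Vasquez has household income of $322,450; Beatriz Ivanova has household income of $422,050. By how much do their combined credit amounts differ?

$9,556

Ingrid ($322,450): Low-Income Housing Credit: 6% of the $5,150 excess over $317,300 is $309; credit = $3,525 − $309 = $3,216. Earned Income Credit: $322,450 is at or below the $343,500 threshold, so the full $6,340 applies. total $3,216 + $6,340 = $9,556
Beatriz ($422,050): Low-Income Housing Credit: 6% of the $104,750 excess over $317,300 is $6,285 ≥ base, so the credit is $0. Earned Income Credit: $422,050 is at or above $418,500, so the credit is $0. total $0 + $0 = $0
Difference: |$9,556 − $0| = $9,556.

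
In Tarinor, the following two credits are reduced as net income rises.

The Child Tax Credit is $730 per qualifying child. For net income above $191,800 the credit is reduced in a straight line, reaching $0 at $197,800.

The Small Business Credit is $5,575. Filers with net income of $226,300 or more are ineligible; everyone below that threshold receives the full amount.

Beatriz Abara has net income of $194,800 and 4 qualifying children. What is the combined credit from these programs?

Child Tax Credit: base = 4 × $730 = $2,920. $194,800 is $3,000 into a $6,000 phase-out range, leaving 3,000/6,000 of the credit: $2,920 × 3,000/6,000 = $1,460.
Small Business Credit: $194,800 is below the $226,300 cutoff, so the full $5,575 applies.
Total: $1,460 + $5,575 = $7,035.

$7,035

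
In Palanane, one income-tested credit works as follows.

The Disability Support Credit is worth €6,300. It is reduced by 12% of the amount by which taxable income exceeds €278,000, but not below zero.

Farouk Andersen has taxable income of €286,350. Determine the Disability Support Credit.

€5,298

Disability Support Credit: 12% of the €8,350 excess over €278,000 is €1,002; credit = €6,300 − €1,002 = €5,298.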